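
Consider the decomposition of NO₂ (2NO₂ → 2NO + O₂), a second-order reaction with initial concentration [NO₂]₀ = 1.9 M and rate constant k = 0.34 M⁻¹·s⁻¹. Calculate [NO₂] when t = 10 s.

0.2547 M

Step 1: For a second-order reaction: 1/[NO₂] = 1/[NO₂]₀ + kt
Step 2: 1/[NO₂] = 1/1.9 + 0.34 × 10
Step 3: 1/[NO₂] = 0.5263 + 3.4 = 3.926
Step 4: [NO₂] = 1/3.926 = 0.2547 M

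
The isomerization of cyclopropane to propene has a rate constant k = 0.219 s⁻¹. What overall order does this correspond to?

first order (1)

Step 1: The units of k for an nth-order reaction are (concentration)^(1-n)·(time)⁻¹.
Step 2: Here k has units s⁻¹, so the concentration exponent is 0.
Step 3: 1 - n = 0 ⇒ n = 1. The reaction is first order.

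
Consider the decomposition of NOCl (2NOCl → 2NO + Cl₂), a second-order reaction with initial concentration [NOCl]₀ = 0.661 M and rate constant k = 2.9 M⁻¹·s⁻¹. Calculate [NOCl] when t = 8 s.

0.04046 M

Step 1: For a second-order reaction: 1/[NOCl] = 1/[NOCl]₀ + kt
Step 2: 1/[NOCl] = 1/0.661 + 2.9 × 8
Step 3: 1/[NOCl] = 1.513 + 23.2 = 24.71
Step 4: [NOCl] = 1/24.71 = 0.04046 M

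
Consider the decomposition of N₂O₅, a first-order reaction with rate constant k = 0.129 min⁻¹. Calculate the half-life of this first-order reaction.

5.373 min

Step 1: For a first-order reaction, t₁/₂ = ln(2)/k
Step 2: t₁/₂ = ln(2)/0.129
Step 3: t₁/₂ = 0.6931/0.129 = 5.373 min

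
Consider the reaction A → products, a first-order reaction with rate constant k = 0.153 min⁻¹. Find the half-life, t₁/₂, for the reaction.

4.53 min

Step 1: For a first-order reaction, t₁/₂ = ln(2)/k
Step 2: t₁/₂ = ln(2)/0.153
Step 3: t₁/₂ = 0.6931/0.153 = 4.53 min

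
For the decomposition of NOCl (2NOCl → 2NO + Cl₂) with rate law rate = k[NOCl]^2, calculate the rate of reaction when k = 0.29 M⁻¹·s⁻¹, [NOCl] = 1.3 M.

0.4901 M/s

Step 1: Identify the rate law: rate = k[NOCl]^2
Step 2: Substitute values: rate = 0.29 × (1.3)^2
Step 3: Calculate: rate = 0.29 × 1.69 = 0.4901 M/s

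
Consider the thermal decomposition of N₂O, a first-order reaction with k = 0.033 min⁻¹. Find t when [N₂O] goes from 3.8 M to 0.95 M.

42.01 min

Step 1: For first-order: t = ln([N₂O]₀/[N₂O])/k
Step 2: t = ln(3.8/0.95)/0.033
Step 3: t = ln(4)/0.033
Step 4: t = 1.386/0.033 = 42.01 min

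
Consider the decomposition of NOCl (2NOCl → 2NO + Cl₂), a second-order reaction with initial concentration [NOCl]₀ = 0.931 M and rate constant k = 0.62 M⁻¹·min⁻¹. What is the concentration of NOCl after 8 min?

0.1657 M

Step 1: For a second-order reaction: 1/[NOCl] = 1/[NOCl]₀ + kt
Step 2: 1/[NOCl] = 1/0.931 + 0.62 × 8
Step 3: 1/[NOCl] = 1.074 + 4.96 = 6.034
Step 4: [NOCl] = 1/6.034 = 0.1657 M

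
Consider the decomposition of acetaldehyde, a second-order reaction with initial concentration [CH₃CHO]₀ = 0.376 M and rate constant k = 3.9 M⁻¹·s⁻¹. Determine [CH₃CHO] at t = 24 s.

0.01039 M

Step 1: For a second-order reaction: 1/[CH₃CHO] = 1/[CH₃CHO]₀ + kt
Step 2: 1/[CH₃CHO] = 1/0.376 + 3.9 × 24
Step 3: 1/[CH₃CHO] = 2.66 + 93.6 = 96.26
Step 4: [CH₃CHO] = 1/96.26 = 0.01039 M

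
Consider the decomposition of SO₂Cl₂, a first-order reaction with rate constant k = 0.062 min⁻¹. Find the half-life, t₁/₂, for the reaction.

11.18 min

Step 1: For a first-order reaction, t₁/₂ = ln(2)/k
Step 2: t₁/₂ = ln(2)/0.062
Step 3: t₁/₂ = 0.6931/0.062 = 11.18 min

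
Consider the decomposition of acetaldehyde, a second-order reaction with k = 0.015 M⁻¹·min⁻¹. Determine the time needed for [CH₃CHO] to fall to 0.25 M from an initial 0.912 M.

193.6 min

Step 1: For second-order: t = (1/[CH₃CHO] - 1/[CH₃CHO]₀)/k
Step 2: t = (1/0.25 - 1/0.912)/0.015
Step 3: t = (4 - 1.096)/0.015
Step 4: t = 2.904/0.015 = 193.6 min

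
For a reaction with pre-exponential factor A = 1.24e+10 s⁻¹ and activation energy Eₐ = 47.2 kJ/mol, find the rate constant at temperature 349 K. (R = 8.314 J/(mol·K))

1.07e+03 s⁻¹

Step 1: Use the Arrhenius equation: k = A × exp(-Eₐ/RT)
Step 2: Convert Eₐ to J/mol: 47.2 kJ/mol = 47200 J/mol
Step 3: Calculate the exponent: -Eₐ/(RT) = -47200/(8.314 × 349) = -16.26697
Step 4: k = 1.24e+10 × exp(-16.26697)
Step 5: k = 1.24e+10 × 8.61677e-08 = 1.0685e+03 s⁻¹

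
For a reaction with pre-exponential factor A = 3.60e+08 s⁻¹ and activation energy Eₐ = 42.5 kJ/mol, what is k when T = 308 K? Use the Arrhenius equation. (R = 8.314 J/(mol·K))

2.23e+01 s⁻¹

Step 1: Use the Arrhenius equation: k = A × exp(-Eₐ/RT)
Step 2: Convert Eₐ to J/mol: 42.5 kJ/mol = 42500 J/mol
Step 3: Calculate the exponent: -Eₐ/(RT) = -42500/(8.314 × 308) = -16.59695
Step 4: k = 3.60e+08 × exp(-16.59695)
Step 5: k = 3.60e+08 × 6.19493e-08 = 2.2302e+01 s⁻¹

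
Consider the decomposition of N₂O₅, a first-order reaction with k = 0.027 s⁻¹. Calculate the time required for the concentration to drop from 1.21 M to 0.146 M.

78.32 s

Step 1: For first-order: t = ln([N₂O₅]₀/[N₂O₅])/k
Step 2: t = ln(1.21/0.146)/0.027
Step 3: t = ln(8.288)/0.027
Step 4: t = 2.115/0.027 = 78.32 s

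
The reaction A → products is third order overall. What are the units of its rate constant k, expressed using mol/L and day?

(mol/L)⁻²·day⁻¹

Step 1: For overall order n, rate = k × (concentration)^n.
Step 2: Rate has units mol/L·day⁻¹; concentration term has units (mol/L)^3.
Step 3: k = rate / (concentration)^n, so units of k = (mol/L)^(1-3)·day⁻¹ = (mol/L)⁻²·day⁻¹.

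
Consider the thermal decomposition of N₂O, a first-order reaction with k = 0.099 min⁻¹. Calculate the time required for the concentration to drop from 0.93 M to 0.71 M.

2.726 min

Step 1: For first-order: t = ln([N₂O]₀/[N₂O])/k
Step 2: t = ln(0.93/0.71)/0.099
Step 3: t = ln(1.31)/0.099
Step 4: t = 0.2699/0.099 = 2.726 min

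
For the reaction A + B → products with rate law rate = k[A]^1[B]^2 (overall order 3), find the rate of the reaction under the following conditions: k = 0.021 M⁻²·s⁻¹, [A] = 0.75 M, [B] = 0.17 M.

0.0004552 M/s

Step 1: The rate law is rate = k[A]^1[B]^2, overall order = 1+2 = 3
Step 2: Substitute values: rate = 0.021 × (0.75)^1 × (0.17)^2
Step 3: rate = 0.021 × 0.75 × 0.0289 = 0.000455175 M/s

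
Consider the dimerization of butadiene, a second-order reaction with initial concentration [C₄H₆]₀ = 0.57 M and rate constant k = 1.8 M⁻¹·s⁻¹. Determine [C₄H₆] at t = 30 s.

0.01794 M

Step 1: For a second-order reaction: 1/[C₄H₆] = 1/[C₄H₆]₀ + kt
Step 2: 1/[C₄H₆] = 1/0.57 + 1.8 × 30
Step 3: 1/[C₄H₆] = 1.754 + 54 = 55.75
Step 4: [C₄H₆] = 1/55.75 = 0.01794 M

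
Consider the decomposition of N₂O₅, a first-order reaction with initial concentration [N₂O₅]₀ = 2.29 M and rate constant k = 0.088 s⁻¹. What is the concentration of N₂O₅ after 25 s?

0.2537 M

Step 1: For a first-order reaction: [N₂O₅] = [N₂O₅]₀ × e^(-kt)
Step 2: [N₂O₅] = 2.29 × e^(-0.088 × 25)
Step 3: [N₂O₅] = 2.29 × e^(-2.2)
Step 4: [N₂O₅] = 2.29 × 0.110803 = 0.2537 M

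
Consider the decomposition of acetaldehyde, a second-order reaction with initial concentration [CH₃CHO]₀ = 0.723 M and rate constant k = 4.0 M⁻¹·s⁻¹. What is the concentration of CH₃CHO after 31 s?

0.007976 M

Step 1: For a second-order reaction: 1/[CH₃CHO] = 1/[CH₃CHO]₀ + kt
Step 2: 1/[CH₃CHO] = 1/0.723 + 4.0 × 31
Step 3: 1/[CH₃CHO] = 1.383 + 124 = 125.4
Step 4: [CH₃CHO] = 1/125.4 = 0.007976 M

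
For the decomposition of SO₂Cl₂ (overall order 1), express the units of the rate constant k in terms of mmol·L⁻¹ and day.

day⁻¹

Step 1: For overall order n, rate = k × (concentration)^n.
Step 2: Rate has units mmol·L⁻¹·day⁻¹; concentration term has units (mmol·L⁻¹)^1.
Step 3: k = rate / (concentration)^n, so units of k = (mmol·L⁻¹)^(1-1)·day⁻¹ = day⁻¹.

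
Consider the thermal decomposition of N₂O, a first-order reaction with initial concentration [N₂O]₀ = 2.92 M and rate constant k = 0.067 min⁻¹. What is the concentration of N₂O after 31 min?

0.3659 M

Step 1: For a first-order reaction: [N₂O] = [N₂O]₀ × e^(-kt)
Step 2: [N₂O] = 2.92 × e^(-0.067 × 31)
Step 3: [N₂O] = 2.92 × e^(-2.077)
Step 4: [N₂O] = 2.92 × 0.125306 = 0.3659 M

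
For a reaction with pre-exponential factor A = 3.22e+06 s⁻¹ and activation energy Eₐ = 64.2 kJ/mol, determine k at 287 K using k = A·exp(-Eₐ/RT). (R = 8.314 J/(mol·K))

6.65e-06 s⁻¹

Step 1: Use the Arrhenius equation: k = A × exp(-Eₐ/RT)
Step 2: Convert Eₐ to J/mol: 64.2 kJ/mol = 64200 J/mol
Step 3: Calculate the exponent: -Eₐ/(RT) = -64200/(8.314 × 287) = -26.90563
Step 4: k = 3.22e+06 × exp(-26.90563)
Step 5: k = 3.22e+06 × 2.06554e-12 = 6.6510e-06 s⁻¹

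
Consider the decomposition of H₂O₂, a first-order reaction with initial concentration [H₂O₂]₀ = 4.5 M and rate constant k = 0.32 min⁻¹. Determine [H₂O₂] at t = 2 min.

2.373 M

Step 1: For a first-order reaction: [H₂O₂] = [H₂O₂]₀ × e^(-kt)
Step 2: [H₂O₂] = 4.5 × e^(-0.32 × 2)
Step 3: [H₂O₂] = 4.5 × e^(-0.64)
Step 4: [H₂O₂] = 4.5 × 0.527292 = 2.373 M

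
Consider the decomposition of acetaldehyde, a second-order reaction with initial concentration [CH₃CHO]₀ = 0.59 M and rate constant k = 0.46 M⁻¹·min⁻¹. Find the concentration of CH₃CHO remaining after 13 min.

0.1303 M

Step 1: For a second-order reaction: 1/[CH₃CHO] = 1/[CH₃CHO]₀ + kt
Step 2: 1/[CH₃CHO] = 1/0.59 + 0.46 × 13
Step 3: 1/[CH₃CHO] = 1.695 + 5.98 = 7.675
Step 4: [CH₃CHO] = 1/7.675 = 0.1303 M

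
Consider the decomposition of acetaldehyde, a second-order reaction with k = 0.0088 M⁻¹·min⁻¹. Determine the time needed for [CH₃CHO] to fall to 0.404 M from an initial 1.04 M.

172 min

Step 1: For second-order: t = (1/[CH₃CHO] - 1/[CH₃CHO]₀)/k
Step 2: t = (1/0.404 - 1/1.04)/0.0088
Step 3: t = (2.475 - 0.9615)/0.0088
Step 4: t = 1.514/0.0088 = 172 min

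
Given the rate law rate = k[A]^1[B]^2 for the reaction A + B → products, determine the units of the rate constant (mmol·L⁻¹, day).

(mmol·L⁻¹)⁻²·day⁻¹

Step 1: Overall order = 1 + 2 = 3.
Step 2: rate has units mmol·L⁻¹·day⁻¹; [A]^1[B]^2 has units (mmol·L⁻¹)^3.
Step 3: k = rate/([A]^1[B]^2), so units of k = (mmol·L⁻¹)^(1-3)·day⁻¹ = (mmol·L⁻¹)⁻²·day⁻¹.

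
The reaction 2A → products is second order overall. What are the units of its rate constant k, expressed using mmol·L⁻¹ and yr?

(mmol·L⁻¹)⁻¹·yr⁻¹

Step 1: For overall order n, rate = k × (concentration)^n.
Step 2: Rate has units mmol·L⁻¹·yr⁻¹; concentration term has units (mmol·L⁻¹)^2.
Step 3: k = rate / (concentration)^n, so units of k = (mmol·L⁻¹)^(1-2)·yr⁻¹ = (mmol·L⁻¹)⁻¹·yr⁻¹.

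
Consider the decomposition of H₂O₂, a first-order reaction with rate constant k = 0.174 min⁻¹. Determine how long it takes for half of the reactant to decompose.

3.984 min

Step 1: For a first-order reaction, t₁/₂ = ln(2)/k
Step 2: t₁/₂ = ln(2)/0.174
Step 3: t₁/₂ = 0.6931/0.174 = 3.984 min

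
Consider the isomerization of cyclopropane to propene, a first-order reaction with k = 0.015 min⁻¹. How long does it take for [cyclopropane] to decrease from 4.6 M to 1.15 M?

92.42 min

Step 1: For first-order: t = ln([cyclopropane]₀/[cyclopropane])/k
Step 2: t = ln(4.6/1.15)/0.015
Step 3: t = ln(4)/0.015
Step 4: t = 1.386/0.015 = 92.42 min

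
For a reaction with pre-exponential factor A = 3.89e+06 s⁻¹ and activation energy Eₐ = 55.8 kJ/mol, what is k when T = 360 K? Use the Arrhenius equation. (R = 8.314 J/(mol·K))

3.11e-02 s⁻¹

Step 1: Use the Arrhenius equation: k = A × exp(-Eₐ/RT)
Step 2: Convert Eₐ to J/mol: 55.8 kJ/mol = 55800 J/mol
Step 3: Calculate the exponent: -Eₐ/(RT) = -55800/(8.314 × 360) = -18.64325
Step 4: k = 3.89e+06 × exp(-18.64325)
Step 5: k = 3.89e+06 × 8.00460e-09 = 3.1138e-02 s⁻¹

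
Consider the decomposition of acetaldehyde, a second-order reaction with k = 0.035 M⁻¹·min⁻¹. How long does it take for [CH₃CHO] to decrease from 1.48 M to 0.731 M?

19.78 min

Step 1: For second-order: t = (1/[CH₃CHO] - 1/[CH₃CHO]₀)/k
Step 2: t = (1/0.731 - 1/1.48)/0.035
Step 3: t = (1.368 - 0.6757)/0.035
Step 4: t = 0.6923/0.035 = 19.78 min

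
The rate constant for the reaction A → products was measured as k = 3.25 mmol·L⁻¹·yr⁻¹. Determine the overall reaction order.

zeroth order (0)

Step 1: The units of k for an nth-order reaction are (concentration)^(1-n)·(time)⁻¹.
Step 2: Here k has units mmol·L⁻¹·yr⁻¹, so the concentration exponent is 1.
Step 3: 1 - n = 1 ⇒ n = 0. The reaction is zeroth order.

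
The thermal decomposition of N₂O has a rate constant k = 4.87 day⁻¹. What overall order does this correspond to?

first order (1)

Step 1: The units of k for an nth-order reaction are (concentration)^(1-n)·(time)⁻¹.
Step 2: Here k has units day⁻¹, so the concentration exponent is 0.
Step 3: 1 - n = 0 ⇒ n = 1. The reaction is first order.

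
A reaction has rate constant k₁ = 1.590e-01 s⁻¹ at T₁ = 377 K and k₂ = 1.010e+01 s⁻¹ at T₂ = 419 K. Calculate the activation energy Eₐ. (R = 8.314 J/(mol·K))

129.8 kJ/mol

Step 1: Use the two-temperature Arrhenius form: ln(k₂/k₁) = -Eₐ/R × (1/T₂ - 1/T₁)
Step 2: ln(k₂/k₁) = ln(1.010e+01/1.590e-01) = ln(63.522) = 4.15139
Step 3: 1/T₂ - 1/T₁ = 1/419 - 1/377 = -2.658850e-04 K⁻¹
Step 4: Eₐ = -R × ln(k₂/k₁) / (1/T₂ - 1/T₁) = -8.314 × 4.15139 / -2.658850e-04
Step 5: Eₐ = 1.2981e+05 J/mol = 129.8 kJ/mol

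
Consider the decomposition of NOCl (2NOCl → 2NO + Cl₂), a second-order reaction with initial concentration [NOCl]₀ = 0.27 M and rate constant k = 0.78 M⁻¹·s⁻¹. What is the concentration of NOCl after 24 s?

0.0446 M

Step 1: For a second-order reaction: 1/[NOCl] = 1/[NOCl]₀ + kt
Step 2: 1/[NOCl] = 1/0.27 + 0.78 × 24
Step 3: 1/[NOCl] = 3.704 + 18.72 = 22.42
Step 4: [NOCl] = 1/22.42 = 0.0446 M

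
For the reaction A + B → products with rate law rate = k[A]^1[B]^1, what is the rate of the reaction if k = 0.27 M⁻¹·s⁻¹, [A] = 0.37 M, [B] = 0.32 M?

0.03197 M/s

Step 1: The rate law is rate = k[A]^1[B]^1
Step 2: Substitute: rate = 0.27 × (0.37)^1 × (0.32)^1
Step 3: rate = 0.27 × 0.37 × 0.32 = 0.031968 M/s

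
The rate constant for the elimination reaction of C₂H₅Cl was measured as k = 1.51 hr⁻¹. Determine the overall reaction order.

first order (1)

Step 1: The units of k for an nth-order reaction are (concentration)^(1-n)·(time)⁻¹.
Step 2: Here k has units hr⁻¹, so the concentration exponent is 0.
Step 3: 1 - n = 0 ⇒ n = 1. The reaction is first order.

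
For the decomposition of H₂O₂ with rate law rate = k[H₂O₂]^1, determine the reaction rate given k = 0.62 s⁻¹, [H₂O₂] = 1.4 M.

0.868 M/s

Step 1: Identify the rate law: rate = k[H₂O₂]^1
Step 2: Substitute values: rate = 0.62 × (1.4)^1
Step 3: Calculate: rate = 0.62 × 1.4 = 0.868 M/s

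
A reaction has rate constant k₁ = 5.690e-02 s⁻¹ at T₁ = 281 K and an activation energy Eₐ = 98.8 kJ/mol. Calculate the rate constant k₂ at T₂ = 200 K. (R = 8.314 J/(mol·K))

2.074e-09 s⁻¹

Step 1: Use the two-temperature Arrhenius form: ln(k₂/k₁) = -Eₐ/R × (1/T₂ - 1/T₁)
Step 2: Convert Eₐ to J/mol: 98.8 kJ/mol = 98800 J/mol
Step 3: 1/T₂ - 1/T₁ = 1/200 - 1/281 = 1.441281e-03 K⁻¹
Step 4: ln(k₂/k₁) = -98800/8.314 × 1.441281e-03 = -17.12756
Step 5: k₂ = k₁ × exp(-17.12756) = 5.690e-02 × 3.64414e-08 = 2.074e-09 s⁻¹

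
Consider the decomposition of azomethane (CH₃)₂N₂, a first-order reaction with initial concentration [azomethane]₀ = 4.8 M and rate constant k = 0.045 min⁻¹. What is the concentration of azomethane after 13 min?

2.674 M

Step 1: For a first-order reaction: [azomethane] = [azomethane]₀ × e^(-kt)
Step 2: [azomethane] = 4.8 × e^(-0.045 × 13)
Step 3: [azomethane] = 4.8 × e^(-0.585)
Step 4: [azomethane] = 4.8 × 0.557106 = 2.674 M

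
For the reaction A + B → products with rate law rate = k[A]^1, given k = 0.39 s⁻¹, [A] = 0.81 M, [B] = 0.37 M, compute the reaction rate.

0.3159 M/s

Step 1: The rate law is rate = k[A]^1
Step 2: Note that the rate does not depend on [B] (zero order in B).
Step 3: rate = 0.39 × (0.81)^1 = 0.3159 M/s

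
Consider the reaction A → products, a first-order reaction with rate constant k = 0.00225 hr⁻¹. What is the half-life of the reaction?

308.1 hr

Step 1: For a first-order reaction, t₁/₂ = ln(2)/k
Step 2: t₁/₂ = ln(2)/0.00225
Step 3: t₁/₂ = 0.6931/0.00225 = 308.1 hr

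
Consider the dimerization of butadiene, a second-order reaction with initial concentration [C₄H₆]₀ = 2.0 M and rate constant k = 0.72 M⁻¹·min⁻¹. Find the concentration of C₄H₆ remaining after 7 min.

0.1805 M

Step 1: For a second-order reaction: 1/[C₄H₆] = 1/[C₄H₆]₀ + kt
Step 2: 1/[C₄H₆] = 1/2.0 + 0.72 × 7
Step 3: 1/[C₄H₆] = 0.5 + 5.04 = 5.54
Step 4: [C₄H₆] = 1/5.54 = 0.1805 M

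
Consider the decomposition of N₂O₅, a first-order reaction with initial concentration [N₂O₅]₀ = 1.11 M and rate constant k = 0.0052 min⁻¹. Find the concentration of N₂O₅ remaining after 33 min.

0.935 M

Step 1: For a first-order reaction: [N₂O₅] = [N₂O₅]₀ × e^(-kt)
Step 2: [N₂O₅] = 1.11 × e^(-0.0052 × 33)
Step 3: [N₂O₅] = 1.11 × e^(-0.1716)
Step 4: [N₂O₅] = 1.11 × 0.842316 = 0.935 M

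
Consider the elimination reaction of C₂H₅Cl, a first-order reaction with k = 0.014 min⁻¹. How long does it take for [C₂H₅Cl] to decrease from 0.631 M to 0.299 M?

53.35 min

Step 1: For first-order: t = ln([C₂H₅Cl]₀/[C₂H₅Cl])/k
Step 2: t = ln(0.631/0.299)/0.014
Step 3: t = ln(2.11)/0.014
Step 4: t = 0.7469/0.014 = 53.35 min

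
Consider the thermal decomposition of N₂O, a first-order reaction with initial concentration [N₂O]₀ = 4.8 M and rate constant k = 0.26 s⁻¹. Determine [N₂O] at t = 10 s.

0.3565 M

Step 1: For a first-order reaction: [N₂O] = [N₂O]₀ × e^(-kt)
Step 2: [N₂O] = 4.8 × e^(-0.26 × 10)
Step 3: [N₂O] = 4.8 × e^(-2.6)
Step 4: [N₂O] = 4.8 × 0.0742736 = 0.3565 M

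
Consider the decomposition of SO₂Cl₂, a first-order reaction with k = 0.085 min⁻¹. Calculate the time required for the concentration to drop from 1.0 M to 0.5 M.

8.155 min

Step 1: For first-order: t = ln([SO₂Cl₂]₀/[SO₂Cl₂])/k
Step 2: t = ln(1.0/0.5)/0.085
Step 3: t = ln(2)/0.085
Step 4: t = 0.6931/0.085 = 8.155 min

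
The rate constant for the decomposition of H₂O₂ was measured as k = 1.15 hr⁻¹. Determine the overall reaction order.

first order (1)

Step 1: The units of k for an nth-order reaction are (concentration)^(1-n)·(time)⁻¹.
Step 2: Here k has units hr⁻¹, so the concentration exponent is 0.
Step 3: 1 - n = 0 ⇒ n = 1. The reaction is first order.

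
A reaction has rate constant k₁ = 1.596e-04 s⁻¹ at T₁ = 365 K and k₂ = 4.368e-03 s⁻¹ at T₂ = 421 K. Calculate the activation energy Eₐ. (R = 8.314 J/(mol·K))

75.5 kJ/mol

Step 1: Use the two-temperature Arrhenius form: ln(k₂/k₁) = -Eₐ/R × (1/T₂ - 1/T₁)
Step 2: ln(k₂/k₁) = ln(4.368e-03/1.596e-04) = ln(27.3684) = 3.30939
Step 3: 1/T₂ - 1/T₁ = 1/421 - 1/365 = -3.644291e-04 K⁻¹
Step 4: Eₐ = -R × ln(k₂/k₁) / (1/T₂ - 1/T₁) = -8.314 × 3.30939 / -3.644291e-04
Step 5: Eₐ = 7.5500e+04 J/mol = 75.5 kJ/mol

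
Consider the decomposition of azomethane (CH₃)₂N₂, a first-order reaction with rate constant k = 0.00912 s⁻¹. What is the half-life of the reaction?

76 s

Step 1: For a first-order reaction, t₁/₂ = ln(2)/k
Step 2: t₁/₂ = ln(2)/0.00912
Step 3: t₁/₂ = 0.6931/0.00912 = 76 s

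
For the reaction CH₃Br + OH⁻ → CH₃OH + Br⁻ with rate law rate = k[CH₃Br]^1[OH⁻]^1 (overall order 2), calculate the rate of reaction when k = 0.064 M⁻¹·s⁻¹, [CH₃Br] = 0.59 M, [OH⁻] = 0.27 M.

0.0102 M/s

Step 1: The rate law is rate = k[CH₃Br]^1[OH⁻]^1, overall order = 1+1 = 2
Step 2: Substitute values: rate = 0.064 × (0.59)^1 × (0.27)^1
Step 3: rate = 0.064 × 0.59 × 0.27 = 0.0101952 M/s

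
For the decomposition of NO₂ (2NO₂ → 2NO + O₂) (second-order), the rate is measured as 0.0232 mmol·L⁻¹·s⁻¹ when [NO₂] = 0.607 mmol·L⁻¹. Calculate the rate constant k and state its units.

0.06297 (mmol·L⁻¹)⁻¹·s⁻¹

Step 1: rate = k[NO₂]^2, so k = rate / [NO₂]^2.
Step 2: k = 0.0232 / (0.607)^2 = 0.0232 / 0.3684.
Step 3: k = 0.06297 (mmol·L⁻¹)⁻¹·s⁻¹.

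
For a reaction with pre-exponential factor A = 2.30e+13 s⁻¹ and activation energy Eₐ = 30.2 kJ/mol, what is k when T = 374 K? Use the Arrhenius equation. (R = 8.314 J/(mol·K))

1.39e+09 s⁻¹

Step 1: Use the Arrhenius equation: k = A × exp(-Eₐ/RT)
Step 2: Convert Eₐ to J/mol: 30.2 kJ/mol = 30200 J/mol
Step 3: Calculate the exponent: -Eₐ/(RT) = -30200/(8.314 × 374) = -9.71237
Step 4: k = 2.30e+13 × exp(-9.71237)
Step 5: k = 2.30e+13 × 6.05301e-05 = 1.3922e+09 s⁻¹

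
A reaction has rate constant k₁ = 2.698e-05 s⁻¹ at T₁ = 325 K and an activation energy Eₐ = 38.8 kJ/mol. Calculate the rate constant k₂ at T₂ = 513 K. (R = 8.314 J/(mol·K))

5.205e-03 s⁻¹

Step 1: Use the two-temperature Arrhenius form: ln(k₂/k₁) = -Eₐ/R × (1/T₂ - 1/T₁)
Step 2: Convert Eₐ to J/mol: 38.8 kJ/mol = 38800 J/mol
Step 3: 1/T₂ - 1/T₁ = 1/513 - 1/325 = -1.127605e-03 K⁻¹
Step 4: ln(k₂/k₁) = -38800/8.314 × -1.127605e-03 = 5.26234
Step 5: k₂ = k₁ × exp(5.26234) = 2.698e-05 × 1.92932e+02 = 5.205e-03 s⁻¹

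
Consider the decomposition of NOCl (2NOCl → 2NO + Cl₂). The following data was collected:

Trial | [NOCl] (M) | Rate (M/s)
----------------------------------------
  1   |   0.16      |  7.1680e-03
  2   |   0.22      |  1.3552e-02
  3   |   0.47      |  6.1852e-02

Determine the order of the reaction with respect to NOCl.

second order (2)

Step 1: Compare trials to find order n where rate₂/rate₁ = ([NOCl]₂/[NOCl]₁)^n
Step 2: rate₂/rate₁ = 1.3552e-02/7.1680e-03 = 1.891
Step 3: [NOCl]₂/[NOCl]₁ = 0.22/0.16 = 1.375
Step 4: n = ln(1.891)/ln(1.375) = 2.00 ≈ 2
Step 5: The reaction is second order in NOCl.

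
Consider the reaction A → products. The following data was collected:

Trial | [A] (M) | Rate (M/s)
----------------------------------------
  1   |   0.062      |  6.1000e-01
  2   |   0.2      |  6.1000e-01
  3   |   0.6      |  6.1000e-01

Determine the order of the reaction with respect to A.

zeroth order (0)

Step 1: Compare trials - when concentration changes, rate stays constant.
Step 2: rate₂/rate₁ = 6.1000e-01/6.1000e-01 = 1
Step 3: [A]₂/[A]₁ = 0.2/0.062 = 3.226
Step 4: Since rate ratio ≈ (conc ratio)^0, the reaction is zeroth order.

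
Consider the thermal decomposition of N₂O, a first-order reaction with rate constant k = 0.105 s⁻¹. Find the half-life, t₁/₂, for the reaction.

6.601 s

Step 1: For a first-order reaction, t₁/₂ = ln(2)/k
Step 2: t₁/₂ = ln(2)/0.105
Step 3: t₁/₂ = 0.6931/0.105 = 6.601 s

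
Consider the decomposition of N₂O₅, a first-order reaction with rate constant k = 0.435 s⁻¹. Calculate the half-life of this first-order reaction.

1.593 s

Step 1: For a first-order reaction, t₁/₂ = ln(2)/k
Step 2: t₁/₂ = ln(2)/0.435
Step 3: t₁/₂ = 0.6931/0.435 = 1.593 s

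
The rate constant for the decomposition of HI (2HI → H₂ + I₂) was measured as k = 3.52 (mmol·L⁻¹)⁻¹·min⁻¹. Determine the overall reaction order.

second order (2)

Step 1: The units of k for an nth-order reaction are (concentration)^(1-n)·(time)⁻¹.
Step 2: Here k has units (mmol·L⁻¹)⁻¹·min⁻¹, so the concentration exponent is -1.
Step 3: 1 - n = -1 ⇒ n = 2. The reaction is second order.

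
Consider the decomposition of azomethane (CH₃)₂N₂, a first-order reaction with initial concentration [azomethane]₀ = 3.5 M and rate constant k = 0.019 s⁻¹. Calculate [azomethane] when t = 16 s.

2.583 M

Step 1: For a first-order reaction: [azomethane] = [azomethane]₀ × e^(-kt)
Step 2: [azomethane] = 3.5 × e^(-0.019 × 16)
Step 3: [azomethane] = 3.5 × e^(-0.304)
Step 4: [azomethane] = 3.5 × 0.737861 = 2.583 M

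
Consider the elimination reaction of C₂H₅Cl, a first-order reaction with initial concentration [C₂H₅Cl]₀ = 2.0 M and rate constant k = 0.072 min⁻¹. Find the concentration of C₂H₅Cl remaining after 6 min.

1.298 M

Step 1: For a first-order reaction: [C₂H₅Cl] = [C₂H₅Cl]₀ × e^(-kt)
Step 2: [C₂H₅Cl] = 2.0 × e^(-0.072 × 6)
Step 3: [C₂H₅Cl] = 2.0 × e^(-0.432)
Step 4: [C₂H₅Cl] = 2.0 × 0.649209 = 1.298 M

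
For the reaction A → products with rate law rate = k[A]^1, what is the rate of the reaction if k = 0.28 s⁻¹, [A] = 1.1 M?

0.308 M/s

Step 1: Identify the rate law: rate = k[A]^1
Step 2: Substitute values: rate = 0.28 × (1.1)^1
Step 3: Calculate: rate = 0.28 × 1.1 = 0.308 M/s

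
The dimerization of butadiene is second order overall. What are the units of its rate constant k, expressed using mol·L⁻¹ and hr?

(mol·L⁻¹)⁻¹·hr⁻¹

Step 1: For overall order n, rate = k × (concentration)^n.
Step 2: Rate has units mol·L⁻¹·hr⁻¹; concentration term has units (mol·L⁻¹)^2.
Step 3: k = rate / (concentration)^n, so units of k = (mol·L⁻¹)^(1-2)·hr⁻¹ = (mol·L⁻¹)⁻¹·hr⁻¹.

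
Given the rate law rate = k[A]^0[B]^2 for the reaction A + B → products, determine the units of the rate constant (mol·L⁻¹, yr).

(mol·L⁻¹)⁻¹·yr⁻¹

Step 1: Overall order = 0 + 2 = 2.
Step 2: rate has units mol·L⁻¹·yr⁻¹; [A]^0[B]^2 has units (mol·L⁻¹)^2.
Step 3: k = rate/([A]^0[B]^2), so units of k = (mol·L⁻¹)^(1-2)·yr⁻¹ = (mol·L⁻¹)⁻¹·yr⁻¹.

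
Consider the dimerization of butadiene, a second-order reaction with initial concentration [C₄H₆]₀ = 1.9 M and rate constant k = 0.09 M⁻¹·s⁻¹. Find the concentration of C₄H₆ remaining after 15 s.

0.533 M

Step 1: For a second-order reaction: 1/[C₄H₆] = 1/[C₄H₆]₀ + kt
Step 2: 1/[C₄H₆] = 1/1.9 + 0.09 × 15
Step 3: 1/[C₄H₆] = 0.5263 + 1.35 = 1.876
Step 4: [C₄H₆] = 1/1.876 = 0.533 M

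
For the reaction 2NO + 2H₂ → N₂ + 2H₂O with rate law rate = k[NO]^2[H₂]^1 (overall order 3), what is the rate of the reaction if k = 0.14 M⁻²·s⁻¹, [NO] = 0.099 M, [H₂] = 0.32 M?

0.0004391 M/s

Step 1: The rate law is rate = k[NO]^2[H₂]^1, overall order = 2+1 = 3
Step 2: Substitute values: rate = 0.14 × (0.099)^2 × (0.32)^1
Step 3: rate = 0.14 × 0.009801 × 0.32 = 0.000439085 M/s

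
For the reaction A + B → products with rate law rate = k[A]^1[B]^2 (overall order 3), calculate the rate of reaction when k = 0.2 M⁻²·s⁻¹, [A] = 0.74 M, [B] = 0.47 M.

0.03269 M/s

Step 1: The rate law is rate = k[A]^1[B]^2, overall order = 1+2 = 3
Step 2: Substitute values: rate = 0.2 × (0.74)^1 × (0.47)^2
Step 3: rate = 0.2 × 0.74 × 0.2209 = 0.0326932 M/s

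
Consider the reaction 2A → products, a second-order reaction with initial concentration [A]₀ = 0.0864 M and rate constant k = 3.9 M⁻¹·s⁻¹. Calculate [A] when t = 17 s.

0.01284 M

Step 1: For a second-order reaction: 1/[A] = 1/[A]₀ + kt
Step 2: 1/[A] = 1/0.0864 + 3.9 × 17
Step 3: 1/[A] = 11.57 + 66.3 = 77.87
Step 4: [A] = 1/77.87 = 0.01284 M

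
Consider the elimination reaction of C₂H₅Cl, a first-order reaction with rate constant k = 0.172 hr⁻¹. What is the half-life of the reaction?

4.03 hr

Step 1: For a first-order reaction, t₁/₂ = ln(2)/k
Step 2: t₁/₂ = ln(2)/0.172
Step 3: t₁/₂ = 0.6931/0.172 = 4.03 hr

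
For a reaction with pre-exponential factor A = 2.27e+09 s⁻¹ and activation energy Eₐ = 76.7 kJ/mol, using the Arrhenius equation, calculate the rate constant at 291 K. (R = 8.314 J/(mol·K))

3.87e-05 s⁻¹

Step 1: Use the Arrhenius equation: k = A × exp(-Eₐ/RT)
Step 2: Convert Eₐ to J/mol: 76.7 kJ/mol = 76700 J/mol
Step 3: Calculate the exponent: -Eₐ/(RT) = -76700/(8.314 × 291) = -31.70242
Step 4: k = 2.27e+09 × exp(-31.70242)
Step 5: k = 2.27e+09 × 1.70535e-14 = 3.8711e-05 s⁻¹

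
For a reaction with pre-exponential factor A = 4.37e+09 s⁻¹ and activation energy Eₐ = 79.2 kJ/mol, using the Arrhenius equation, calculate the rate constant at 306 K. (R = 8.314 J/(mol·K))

1.32e-04 s⁻¹

Step 1: Use the Arrhenius equation: k = A × exp(-Eₐ/RT)
Step 2: Convert Eₐ to J/mol: 79.2 kJ/mol = 79200 J/mol
Step 3: Calculate the exponent: -Eₐ/(RT) = -79200/(8.314 × 306) = -31.13105
Step 4: k = 4.37e+09 × exp(-31.13105)
Step 5: k = 4.37e+09 × 3.01965e-14 = 1.3196e-04 s⁻¹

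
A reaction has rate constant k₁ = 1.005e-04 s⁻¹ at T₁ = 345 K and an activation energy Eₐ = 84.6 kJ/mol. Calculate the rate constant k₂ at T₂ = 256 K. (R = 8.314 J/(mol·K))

3.539e-09 s⁻¹

Step 1: Use the two-temperature Arrhenius form: ln(k₂/k₁) = -Eₐ/R × (1/T₂ - 1/T₁)
Step 2: Convert Eₐ to J/mol: 84.6 kJ/mol = 84600 J/mol
Step 3: 1/T₂ - 1/T₁ = 1/256 - 1/345 = 1.007699e-03 K⁻¹
Step 4: ln(k₂/k₁) = -84600/8.314 × 1.007699e-03 = -10.25395
Step 5: k₂ = k₁ × exp(-10.25395) = 1.005e-04 × 3.52181e-05 = 3.539e-09 s⁻¹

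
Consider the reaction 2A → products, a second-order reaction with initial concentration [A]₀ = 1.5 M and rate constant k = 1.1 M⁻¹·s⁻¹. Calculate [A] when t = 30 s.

0.0297 M

Step 1: For a second-order reaction: 1/[A] = 1/[A]₀ + kt
Step 2: 1/[A] = 1/1.5 + 1.1 × 30
Step 3: 1/[A] = 0.6667 + 33 = 33.67
Step 4: [A] = 1/33.67 = 0.0297 M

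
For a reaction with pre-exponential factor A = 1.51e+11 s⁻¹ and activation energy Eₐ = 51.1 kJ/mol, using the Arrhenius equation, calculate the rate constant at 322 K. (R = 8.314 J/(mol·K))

7.75e+02 s⁻¹

Step 1: Use the Arrhenius equation: k = A × exp(-Eₐ/RT)
Step 2: Convert Eₐ to J/mol: 51.1 kJ/mol = 51100 J/mol
Step 3: Calculate the exponent: -Eₐ/(RT) = -51100/(8.314 × 322) = -19.08776
Step 4: k = 1.51e+11 × exp(-19.08776)
Step 5: k = 1.51e+11 × 5.13205e-09 = 7.7494e+02 s⁻¹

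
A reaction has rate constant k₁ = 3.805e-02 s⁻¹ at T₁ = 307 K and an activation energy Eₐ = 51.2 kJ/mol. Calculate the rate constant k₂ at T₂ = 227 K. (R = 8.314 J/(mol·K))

3.237e-05 s⁻¹

Step 1: Use the two-temperature Arrhenius form: ln(k₂/k₁) = -Eₐ/R × (1/T₂ - 1/T₁)
Step 2: Convert Eₐ to J/mol: 51.2 kJ/mol = 51200 J/mol
Step 3: 1/T₂ - 1/T₁ = 1/227 - 1/307 = 1.147957e-03 K⁻¹
Step 4: ln(k₂/k₁) = -51200/8.314 × 1.147957e-03 = -7.06945
Step 5: k₂ = k₁ × exp(-7.06945) = 3.805e-02 × 8.50701e-04 = 3.237e-05 s⁻¹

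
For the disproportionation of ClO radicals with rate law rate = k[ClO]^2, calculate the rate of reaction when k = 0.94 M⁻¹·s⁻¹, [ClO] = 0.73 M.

0.5009 M/s

Step 1: Identify the rate law: rate = k[ClO]^2
Step 2: Substitute values: rate = 0.94 × (0.73)^2
Step 3: Calculate: rate = 0.94 × 0.5329 = 0.500926 M/s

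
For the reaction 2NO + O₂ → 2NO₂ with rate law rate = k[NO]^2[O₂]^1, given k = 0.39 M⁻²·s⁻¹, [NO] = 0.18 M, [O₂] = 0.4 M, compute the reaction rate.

0.005054 M/s

Step 1: The rate law is rate = k[NO]^2[O₂]^1
Step 2: Substitute: rate = 0.39 × (0.18)^2 × (0.4)^1
Step 3: rate = 0.39 × 0.0324 × 0.4 = 0.0050544 M/s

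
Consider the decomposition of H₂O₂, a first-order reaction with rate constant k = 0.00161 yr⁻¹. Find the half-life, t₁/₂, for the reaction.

430.5 yr

Step 1: For a first-order reaction, t₁/₂ = ln(2)/k
Step 2: t₁/₂ = ln(2)/0.00161
Step 3: t₁/₂ = 0.6931/0.00161 = 430.5 yr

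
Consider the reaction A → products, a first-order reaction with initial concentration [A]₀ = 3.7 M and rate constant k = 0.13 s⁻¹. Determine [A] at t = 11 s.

0.8854 M

Step 1: For a first-order reaction: [A] = [A]₀ × e^(-kt)
Step 2: [A] = 3.7 × e^(-0.13 × 11)
Step 3: [A] = 3.7 × e^(-1.43)
Step 4: [A] = 3.7 × 0.239309 = 0.8854 M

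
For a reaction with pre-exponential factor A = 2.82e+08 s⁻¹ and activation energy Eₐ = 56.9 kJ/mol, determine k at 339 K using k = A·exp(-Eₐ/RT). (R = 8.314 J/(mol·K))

4.81e-01 s⁻¹

Step 1: Use the Arrhenius equation: k = A × exp(-Eₐ/RT)
Step 2: Convert Eₐ to J/mol: 56.9 kJ/mol = 56900 J/mol
Step 3: Calculate the exponent: -Eₐ/(RT) = -56900/(8.314 × 339) = -20.18843
Step 4: k = 2.82e+08 × exp(-20.18843)
Step 5: k = 2.82e+08 × 1.70717e-09 = 4.8142e-01 s⁻¹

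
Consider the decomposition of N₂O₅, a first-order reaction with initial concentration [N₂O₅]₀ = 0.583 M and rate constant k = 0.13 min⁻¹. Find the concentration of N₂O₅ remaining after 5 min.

0.3044 M

Step 1: For a first-order reaction: [N₂O₅] = [N₂O₅]₀ × e^(-kt)
Step 2: [N₂O₅] = 0.583 × e^(-0.13 × 5)
Step 3: [N₂O₅] = 0.583 × e^(-0.65)
Step 4: [N₂O₅] = 0.583 × 0.522046 = 0.3044 M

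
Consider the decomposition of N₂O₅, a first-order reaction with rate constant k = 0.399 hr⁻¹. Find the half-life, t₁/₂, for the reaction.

1.737 hr

Step 1: For a first-order reaction, t₁/₂ = ln(2)/k
Step 2: t₁/₂ = ln(2)/0.399
Step 3: t₁/₂ = 0.6931/0.399 = 1.737 hr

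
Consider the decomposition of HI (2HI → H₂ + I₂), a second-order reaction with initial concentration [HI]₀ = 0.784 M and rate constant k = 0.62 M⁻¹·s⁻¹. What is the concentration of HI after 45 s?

0.03428 M

Step 1: For a second-order reaction: 1/[HI] = 1/[HI]₀ + kt
Step 2: 1/[HI] = 1/0.784 + 0.62 × 45
Step 3: 1/[HI] = 1.276 + 27.9 = 29.18
Step 4: [HI] = 1/29.18 = 0.03428 M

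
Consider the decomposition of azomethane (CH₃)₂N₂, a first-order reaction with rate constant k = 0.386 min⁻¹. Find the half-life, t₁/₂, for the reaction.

1.796 min

Step 1: For a first-order reaction, t₁/₂ = ln(2)/k
Step 2: t₁/₂ = ln(2)/0.386
Step 3: t₁/₂ = 0.6931/0.386 = 1.796 min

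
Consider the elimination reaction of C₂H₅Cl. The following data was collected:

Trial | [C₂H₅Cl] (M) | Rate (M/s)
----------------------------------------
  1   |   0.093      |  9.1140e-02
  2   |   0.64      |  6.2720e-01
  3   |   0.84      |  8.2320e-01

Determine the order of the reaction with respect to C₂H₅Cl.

first order (1)

Step 1: Compare trials to find order n where rate₂/rate₁ = ([C₂H₅Cl]₂/[C₂H₅Cl]₁)^n
Step 2: rate₂/rate₁ = 6.2720e-01/9.1140e-02 = 6.882
Step 3: [C₂H₅Cl]₂/[C₂H₅Cl]₁ = 0.64/0.093 = 6.882
Step 4: n = ln(6.882)/ln(6.882) = 1.00 ≈ 1
Step 5: The reaction is first order in C₂H₅Cl.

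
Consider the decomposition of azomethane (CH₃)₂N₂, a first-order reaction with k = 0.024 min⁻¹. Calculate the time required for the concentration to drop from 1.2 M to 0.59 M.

29.58 min

Step 1: For first-order: t = ln([azomethane]₀/[azomethane])/k
Step 2: t = ln(1.2/0.59)/0.024
Step 3: t = ln(2.034)/0.024
Step 4: t = 0.71/0.024 = 29.58 min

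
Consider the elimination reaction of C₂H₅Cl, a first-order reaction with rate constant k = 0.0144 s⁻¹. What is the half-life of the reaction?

48.14 s

Step 1: For a first-order reaction, t₁/₂ = ln(2)/k
Step 2: t₁/₂ = ln(2)/0.0144
Step 3: t₁/₂ = 0.6931/0.0144 = 48.14 s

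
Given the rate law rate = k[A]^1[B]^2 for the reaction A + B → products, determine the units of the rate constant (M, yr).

M⁻²·yr⁻¹

Step 1: Overall order = 1 + 2 = 3.
Step 2: rate has units M·yr⁻¹; [A]^1[B]^2 has units M^3.
Step 3: k = rate/([A]^1[B]^2), so units of k = M^(1-3)·yr⁻¹ = M⁻²·yr⁻¹.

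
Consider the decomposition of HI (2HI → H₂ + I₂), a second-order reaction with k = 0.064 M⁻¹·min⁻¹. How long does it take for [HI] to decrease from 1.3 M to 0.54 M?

16.92 min

Step 1: For second-order: t = (1/[HI] - 1/[HI]₀)/k
Step 2: t = (1/0.54 - 1/1.3)/0.064
Step 3: t = (1.852 - 0.7692)/0.064
Step 4: t = 1.083/0.064 = 16.92 min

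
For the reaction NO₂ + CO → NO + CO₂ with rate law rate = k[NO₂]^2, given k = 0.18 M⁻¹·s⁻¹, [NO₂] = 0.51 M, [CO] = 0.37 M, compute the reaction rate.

0.04682 M/s

Step 1: The rate law is rate = k[NO₂]^2
Step 2: Note that the rate does not depend on [CO] (zero order in CO).
Step 3: rate = 0.18 × (0.51)^2 = 0.046818 M/s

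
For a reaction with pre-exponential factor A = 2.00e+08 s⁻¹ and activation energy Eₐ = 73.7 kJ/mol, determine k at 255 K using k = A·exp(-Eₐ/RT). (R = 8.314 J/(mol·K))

1.60e-07 s⁻¹

Step 1: Use the Arrhenius equation: k = A × exp(-Eₐ/RT)
Step 2: Convert Eₐ to J/mol: 73.7 kJ/mol = 73700 J/mol
Step 3: Calculate the exponent: -Eₐ/(RT) = -73700/(8.314 × 255) = -34.76300
Step 4: k = 2.00e+08 × exp(-34.76300)
Step 5: k = 2.00e+08 × 7.99136e-16 = 1.5983e-07 s⁻¹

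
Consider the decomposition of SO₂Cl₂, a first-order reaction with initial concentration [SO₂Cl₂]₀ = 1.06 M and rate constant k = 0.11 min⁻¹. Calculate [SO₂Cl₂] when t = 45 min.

0.007508 M

Step 1: For a first-order reaction: [SO₂Cl₂] = [SO₂Cl₂]₀ × e^(-kt)
Step 2: [SO₂Cl₂] = 1.06 × e^(-0.11 × 45)
Step 3: [SO₂Cl₂] = 1.06 × e^(-4.95)
Step 4: [SO₂Cl₂] = 1.06 × 0.00708341 = 0.007508 M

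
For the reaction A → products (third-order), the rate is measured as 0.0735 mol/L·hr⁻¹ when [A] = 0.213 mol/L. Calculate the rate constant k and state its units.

7.606 (mol/L)⁻²·hr⁻¹

Step 1: rate = k[A]^3, so k = rate / [A]^3.
Step 2: k = 0.0735 / (0.213)^3 = 0.0735 / 0.009664.
Step 3: k = 7.606 (mol/L)⁻²·hr⁻¹.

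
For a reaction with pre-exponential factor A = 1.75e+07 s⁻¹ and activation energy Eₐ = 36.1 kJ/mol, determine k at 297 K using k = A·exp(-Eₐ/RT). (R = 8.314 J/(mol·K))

7.83e+00 s⁻¹

Step 1: Use the Arrhenius equation: k = A × exp(-Eₐ/RT)
Step 2: Convert Eₐ to J/mol: 36.1 kJ/mol = 36100 J/mol
Step 3: Calculate the exponent: -Eₐ/(RT) = -36100/(8.314 × 297) = -14.61978
Step 4: k = 1.75e+07 × exp(-14.61978)
Step 5: k = 1.75e+07 × 4.47415e-07 = 7.8298e+00 s⁻¹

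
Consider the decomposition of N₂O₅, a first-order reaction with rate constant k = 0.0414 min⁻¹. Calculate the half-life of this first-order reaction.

16.74 min

Step 1: For a first-order reaction, t₁/₂ = ln(2)/k
Step 2: t₁/₂ = ln(2)/0.0414
Step 3: t₁/₂ = 0.6931/0.0414 = 16.74 min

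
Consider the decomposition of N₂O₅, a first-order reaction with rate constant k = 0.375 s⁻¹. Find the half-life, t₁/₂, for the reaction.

1.848 s

Step 1: For a first-order reaction, t₁/₂ = ln(2)/k
Step 2: t₁/₂ = ln(2)/0.375
Step 3: t₁/₂ = 0.6931/0.375 = 1.848 s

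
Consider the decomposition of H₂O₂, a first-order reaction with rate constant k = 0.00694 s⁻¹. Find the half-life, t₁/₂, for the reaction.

99.88 s

Step 1: For a first-order reaction, t₁/₂ = ln(2)/k
Step 2: t₁/₂ = ln(2)/0.00694
Step 3: t₁/₂ = 0.6931/0.00694 = 99.88 s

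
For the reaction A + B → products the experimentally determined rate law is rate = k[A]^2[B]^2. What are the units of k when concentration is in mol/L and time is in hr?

(mol/L)⁻³·hr⁻¹

Step 1: Overall order = 2 + 2 = 4.
Step 2: rate has units mol/L·hr⁻¹; [A]^2[B]^2 has units (mol/L)^4.
Step 3: k = rate/([A]^2[B]^2), so units of k = (mol/L)^(1-4)·hr⁻¹ = (mol/L)⁻³·hr⁻¹.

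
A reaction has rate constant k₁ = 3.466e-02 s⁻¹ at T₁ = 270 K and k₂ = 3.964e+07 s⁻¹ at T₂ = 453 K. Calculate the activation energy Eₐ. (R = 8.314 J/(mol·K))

115.9 kJ/mol

Step 1: Use the two-temperature Arrhenius form: ln(k₂/k₁) = -Eₐ/R × (1/T₂ - 1/T₁)
Step 2: ln(k₂/k₁) = ln(3.964e+07/3.466e-02) = ln(1.14368e+09) = 20.8575
Step 3: 1/T₂ - 1/T₁ = 1/453 - 1/270 = -1.496198e-03 K⁻¹
Step 4: Eₐ = -R × ln(k₂/k₁) / (1/T₂ - 1/T₁) = -8.314 × 20.8575 / -1.496198e-03
Step 5: Eₐ = 1.1590e+05 J/mol = 115.9 kJ/mol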